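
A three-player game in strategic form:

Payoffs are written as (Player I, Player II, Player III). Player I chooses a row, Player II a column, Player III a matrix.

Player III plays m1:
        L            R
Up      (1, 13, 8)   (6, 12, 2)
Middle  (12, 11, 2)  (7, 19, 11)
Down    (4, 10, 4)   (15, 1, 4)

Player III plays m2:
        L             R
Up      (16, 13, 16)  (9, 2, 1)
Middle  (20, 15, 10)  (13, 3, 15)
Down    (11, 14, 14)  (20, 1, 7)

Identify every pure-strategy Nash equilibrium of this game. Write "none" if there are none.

(Middle, L, m2)

Player I against (L, m1): payoffs 1, 12, 4 → best response Middle.
Player I against (L, m2): payoffs 16, 20, 11 → best response Middle.
Player I against (R, m1): payoffs 6, 7, 15 → best response Down.
Player I against (R, m2): payoffs 9, 13, 20 → best response Down.
Player II against (Up, m1): payoffs 13, 12 → best response L.
Player II against (Up, m2): payoffs 13, 2 → best response L.
Player II against (Middle, m1): payoffs 11, 19 → best response R.
Player II against (Middle, m2): payoffs 15, 3 → best response L.
Player II against (Down, m1): payoffs 10, 1 → best response L.
Player II against (Down, m2): payoffs 14, 1 → best response L.
Player III against (Up, L): payoffs 8, 16 → best response m2.
Player III against (Up, R): payoffs 2, 1 → best response m1.
Player III against (Middle, L): payoffs 2, 10 → best response m2.
Player III against (Middle, R): payoffs 11, 15 → best response m2.
Player III against (Down, L): payoffs 4, 14 → best response m2.
Player III against (Down, R): payoffs 4, 7 → best response m2.
Mutual best responses: (Middle, L, m2).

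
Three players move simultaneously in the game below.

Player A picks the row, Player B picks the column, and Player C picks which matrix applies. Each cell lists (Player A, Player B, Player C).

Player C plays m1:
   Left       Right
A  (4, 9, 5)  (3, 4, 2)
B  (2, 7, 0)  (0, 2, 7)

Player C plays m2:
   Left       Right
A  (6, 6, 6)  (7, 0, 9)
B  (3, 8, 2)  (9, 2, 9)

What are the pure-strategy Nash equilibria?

The unique pure-strategy Nash equilibrium is (A, Left, m2).

Player A against (Left, m1): payoffs 4, 2 → best response A.
Player A against (Left, m2): payoffs 6, 3 → best response A.
Player A against (Right, m1): payoffs 3, 0 → best response A.
Player A against (Right, m2): payoffs 7, 9 → best response B.
Player B against (A, m1): payoffs 9, 4 → best response Left.
Player B against (A, m2): payoffs 6, 0 → best response Left.
Player B against (B, m1): payoffs 7, 2 → best response Left.
Player B against (B, m2): payoffs 8, 2 → best response Left.
Player C against (A, Left): payoffs 5, 6 → best response m2.
Player C against (A, Right): payoffs 2, 9 → best response m2.
Player C against (B, Left): payoffs 0, 2 → best response m2.
Player C against (B, Right): payoffs 7, 9 → best response m2.
Mutual best responses: (A, Left, m2).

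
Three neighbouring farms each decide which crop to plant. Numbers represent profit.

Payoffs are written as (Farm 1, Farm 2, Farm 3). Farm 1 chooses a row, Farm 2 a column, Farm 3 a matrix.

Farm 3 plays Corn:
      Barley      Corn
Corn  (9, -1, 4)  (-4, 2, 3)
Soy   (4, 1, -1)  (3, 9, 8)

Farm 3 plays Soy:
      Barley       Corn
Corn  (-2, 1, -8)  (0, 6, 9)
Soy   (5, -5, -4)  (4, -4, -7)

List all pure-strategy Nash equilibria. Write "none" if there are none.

Farm 1 against (Barley, Corn): payoffs 9, 4 → best response Corn.
Farm 1 against (Barley, Soy): payoffs -2, 5 → best response Soy.
Farm 1 against (Corn, Corn): payoffs -4, 3 → best response Soy.
Farm 1 against (Corn, Soy): payoffs 0, 4 → best response Soy.
Farm 2 against (Corn, Corn): payoffs -1, 2 → best response Corn.
Farm 2 against (Corn, Soy): payoffs 1, 6 → best response Corn.
Farm 2 against (Soy, Corn): payoffs 1, 9 → best response Corn.
Farm 2 against (Soy, Soy): payoffs -5, -4 → best response Corn.
Farm 3 against (Corn, Barley): payoffs 4, -8 → best response Corn.
Farm 3 against (Corn, Corn): payoffs 3, 9 → best response Soy.
Farm 3 against (Soy, Barley): payoffs -1, -4 → best response Corn.
Farm 3 against (Soy, Corn): payoffs 8, -7 → best response Corn.
Mutual best responses: (Soy, Corn, Corn).

The unique pure-strategy Nash equilibrium is (Soy, Corn, Corn).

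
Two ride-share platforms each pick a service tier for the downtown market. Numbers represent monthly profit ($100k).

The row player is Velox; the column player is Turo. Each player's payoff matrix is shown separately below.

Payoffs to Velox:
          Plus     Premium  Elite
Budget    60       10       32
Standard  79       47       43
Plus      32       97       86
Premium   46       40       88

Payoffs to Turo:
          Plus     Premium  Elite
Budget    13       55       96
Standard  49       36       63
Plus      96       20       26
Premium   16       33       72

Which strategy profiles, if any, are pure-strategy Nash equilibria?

The unique pure-strategy Nash equilibrium is (Premium, Elite).

For each strategy profile, look for a profitable unilateral deviation.
(Budget, Plus): Velox can switch to Standard (60 → 79). Not NE.
(Budget, Premium): Velox can switch to Standard (10 → 47). Not NE.
(Budget, Elite): Velox can switch to Standard (32 → 43). Not NE.
(Standard, Plus): Turo can switch to Elite (49 → 63). Not NE.
(Standard, Premium): Velox can switch to Plus (47 → 97). Not NE.
(Standard, Elite): Velox can switch to Plus (43 → 86). Not NE.
(Plus, Plus): Velox can switch to Budget (32 → 60). Not NE.
(Plus, Premium): Turo can switch to Plus (20 → 96). Not NE.
(Premium, Elite): Velox gets 88, best alternative 86; Turo gets 72, best alternative 33. No profitable deviation — NE.
(The remaining 3 profiles each have a profitable deviation by the same check.)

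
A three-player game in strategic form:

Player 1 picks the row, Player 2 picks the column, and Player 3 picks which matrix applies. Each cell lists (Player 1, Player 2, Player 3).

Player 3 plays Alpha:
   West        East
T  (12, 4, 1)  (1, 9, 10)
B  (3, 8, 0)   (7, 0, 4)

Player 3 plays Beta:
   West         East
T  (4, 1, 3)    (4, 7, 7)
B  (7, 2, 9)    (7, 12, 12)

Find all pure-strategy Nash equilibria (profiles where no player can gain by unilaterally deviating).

Player 1 against (West, Alpha): payoffs 12, 3 → best response T.
Player 1 against (West, Beta): payoffs 4, 7 → best response B.
Player 1 against (East, Alpha): payoffs 1, 7 → best response B.
Player 1 against (East, Beta): payoffs 4, 7 → best response B.
Player 2 against (T, Alpha): payoffs 4, 9 → best response East.
Player 2 against (T, Beta): payoffs 1, 7 → best response East.
Player 2 against (B, Alpha): payoffs 8, 0 → best response West.
Player 2 against (B, Beta): payoffs 2, 12 → best response East.
Player 3 against (T, West): payoffs 1, 3 → best response Beta.
Player 3 against (T, East): payoffs 10, 7 → best response Alpha.
Player 3 against (B, West): payoffs 0, 9 → best response Beta.
Player 3 against (B, East): payoffs 4, 12 → best response Beta.
Mutual best responses: (B, East, Beta).

(B, East, Beta)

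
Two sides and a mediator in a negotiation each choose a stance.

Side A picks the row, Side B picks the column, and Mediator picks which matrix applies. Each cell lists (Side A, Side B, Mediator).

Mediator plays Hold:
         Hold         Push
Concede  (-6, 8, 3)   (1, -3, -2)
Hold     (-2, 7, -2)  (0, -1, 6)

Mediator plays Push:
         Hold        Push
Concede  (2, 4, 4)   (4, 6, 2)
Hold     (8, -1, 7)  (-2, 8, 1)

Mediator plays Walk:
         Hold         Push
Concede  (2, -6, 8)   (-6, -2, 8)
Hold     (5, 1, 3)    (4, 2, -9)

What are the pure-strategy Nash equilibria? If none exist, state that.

Side A against (Hold, Hold): payoffs -6, -2 → best response Hold.
Side A against (Hold, Push): payoffs 2, 8 → best response Hold.
Side A against (Hold, Walk): payoffs 2, 5 → best response Hold.
Side A against (Push, Hold): payoffs 1, 0 → best response Concede.
Side A against (Push, Push): payoffs 4, -2 → best response Concede.
Side A against (Push, Walk): payoffs -6, 4 → best response Hold.
Side B against (Concede, Hold): payoffs 8, -3 → best response Hold.
Side B against (Concede, Push): payoffs 4, 6 → best response Push.
Side B against (Concede, Walk): payoffs -6, -2 → best response Push.
Side B against (Hold, Hold): payoffs 7, -1 → best response Hold.
Side B against (Hold, Push): payoffs -1, 8 → best response Push.
Side B against (Hold, Walk): payoffs 1, 2 → best response Push.
Mediator against (Concede, Hold): payoffs 3, 4, 8 → best response Walk.
Mediator against (Concede, Push): payoffs -2, 2, 8 → best response Walk.
Mediator against (Hold, Hold): payoffs -2, 7, 3 → best response Push.
Mediator against (Hold, Push): payoffs 6, 1, -9 → best response Hold.
No profile is a mutual best response for all players.

This game has no pure Nash equilibrium.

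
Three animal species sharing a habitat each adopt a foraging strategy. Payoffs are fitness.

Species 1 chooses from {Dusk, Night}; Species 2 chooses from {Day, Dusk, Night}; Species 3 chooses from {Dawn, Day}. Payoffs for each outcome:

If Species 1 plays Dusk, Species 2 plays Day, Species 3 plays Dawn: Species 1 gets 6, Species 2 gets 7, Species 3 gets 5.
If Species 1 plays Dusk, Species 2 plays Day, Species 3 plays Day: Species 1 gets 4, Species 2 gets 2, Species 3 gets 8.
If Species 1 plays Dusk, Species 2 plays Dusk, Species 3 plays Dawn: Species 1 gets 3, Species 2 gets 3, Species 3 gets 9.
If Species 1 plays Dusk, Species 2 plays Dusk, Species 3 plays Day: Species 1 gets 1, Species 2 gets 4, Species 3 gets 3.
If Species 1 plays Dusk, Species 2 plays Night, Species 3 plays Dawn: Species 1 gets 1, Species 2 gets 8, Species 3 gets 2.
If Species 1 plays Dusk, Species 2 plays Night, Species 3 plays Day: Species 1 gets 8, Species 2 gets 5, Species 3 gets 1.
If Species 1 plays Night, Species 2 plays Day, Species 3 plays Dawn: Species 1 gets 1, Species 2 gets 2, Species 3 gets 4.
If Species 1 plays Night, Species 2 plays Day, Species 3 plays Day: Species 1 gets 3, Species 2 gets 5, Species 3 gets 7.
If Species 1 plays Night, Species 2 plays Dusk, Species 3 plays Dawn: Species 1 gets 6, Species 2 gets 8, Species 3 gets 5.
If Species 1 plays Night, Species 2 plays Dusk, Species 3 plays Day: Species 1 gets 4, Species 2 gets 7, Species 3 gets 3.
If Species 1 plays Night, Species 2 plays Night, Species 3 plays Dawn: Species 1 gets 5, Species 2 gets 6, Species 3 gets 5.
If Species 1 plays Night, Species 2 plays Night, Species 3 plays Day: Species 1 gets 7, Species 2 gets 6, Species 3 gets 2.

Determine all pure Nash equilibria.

Mark each player's best response to every combination of opponents' strategies; a profile where every player is best-responding is a pure Nash equilibrium.
Species 1 against (Day, Dawn): payoffs 6, 1 → best response Dusk.
Species 1 against (Day, Day): payoffs 4, 3 → best response Dusk.
Species 1 against (Dusk, Dawn): payoffs 3, 6 → best response Night.
Species 1 against (Dusk, Day): payoffs 1, 4 → best response Night.
Species 1 against (Night, Dawn): payoffs 1, 5 → best response Night.
Species 1 against (Night, Day): payoffs 8, 7 → best response Dusk.
Species 2 against (Dusk, Dawn): payoffs 7, 3, 8 → best response Night.
Species 2 against (Dusk, Day): payoffs 2, 4, 5 → best response Night.
Species 2 against (Night, Dawn): payoffs 2, 8, 6 → best response Dusk.
Species 2 against (Night, Day): payoffs 5, 7, 6 → best response Dusk.
Species 3 against (Dusk, Day): payoffs 5, 8 → best response Day.
Species 3 against (Dusk, Dusk): payoffs 9, 3 → best response Dawn.
Species 3 against (Dusk, Night): payoffs 2, 1 → best response Dawn.
Species 3 against (Night, Day): payoffs 4, 7 → best response Day.
Species 3 against (Night, Dusk): payoffs 5, 3 → best response Dawn.
Species 3 against (Night, Night): payoffs 5, 2 → best response Dawn.
Mutual best responses: (Night, Dusk, Dawn).

Pure NE: (Night, Dusk, Dawn)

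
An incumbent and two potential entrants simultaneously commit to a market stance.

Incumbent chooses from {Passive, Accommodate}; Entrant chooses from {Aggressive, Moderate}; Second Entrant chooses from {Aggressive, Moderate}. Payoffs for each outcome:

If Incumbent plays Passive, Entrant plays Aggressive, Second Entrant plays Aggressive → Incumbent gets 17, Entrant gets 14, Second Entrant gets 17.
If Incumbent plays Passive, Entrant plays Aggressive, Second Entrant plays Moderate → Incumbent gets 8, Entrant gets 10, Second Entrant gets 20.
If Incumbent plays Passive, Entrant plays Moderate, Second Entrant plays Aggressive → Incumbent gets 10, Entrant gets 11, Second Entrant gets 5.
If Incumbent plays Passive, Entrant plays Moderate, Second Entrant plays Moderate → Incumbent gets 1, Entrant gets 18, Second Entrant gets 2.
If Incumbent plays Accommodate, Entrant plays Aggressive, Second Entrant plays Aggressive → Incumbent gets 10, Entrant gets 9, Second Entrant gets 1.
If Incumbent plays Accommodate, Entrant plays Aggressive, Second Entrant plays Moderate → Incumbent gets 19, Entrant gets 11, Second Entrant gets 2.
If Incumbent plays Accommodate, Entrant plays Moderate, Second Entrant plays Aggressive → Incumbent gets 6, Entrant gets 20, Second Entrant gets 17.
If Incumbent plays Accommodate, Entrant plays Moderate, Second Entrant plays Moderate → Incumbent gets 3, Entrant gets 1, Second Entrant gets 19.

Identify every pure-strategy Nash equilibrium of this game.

Pure NE: (Accommodate, Aggressive, Moderate)

Incumbent against (Aggressive, Aggressive): payoffs 17, 10 → best response Passive.
Incumbent against (Aggressive, Moderate): payoffs 8, 19 → best response Accommodate.
Incumbent against (Moderate, Aggressive): payoffs 10, 6 → best response Passive.
Incumbent against (Moderate, Moderate): payoffs 1, 3 → best response Accommodate.
Entrant against (Passive, Aggressive): payoffs 14, 11 → best response Aggressive.
Entrant against (Passive, Moderate): payoffs 10, 18 → best response Moderate.
Entrant against (Accommodate, Aggressive): payoffs 9, 20 → best response Moderate.
Entrant against (Accommodate, Moderate): payoffs 11, 1 → best response Aggressive.
Second Entrant against (Passive, Aggressive): payoffs 17, 20 → best response Moderate.
Second Entrant against (Passive, Moderate): payoffs 5, 2 → best response Aggressive.
Second Entrant against (Accommodate, Aggressive): payoffs 1, 2 → best response Moderate.
Second Entrant against (Accommodate, Moderate): payoffs 17, 19 → best response Moderate.
Mutual best responses: (Accommodate, Aggressive, Moderate).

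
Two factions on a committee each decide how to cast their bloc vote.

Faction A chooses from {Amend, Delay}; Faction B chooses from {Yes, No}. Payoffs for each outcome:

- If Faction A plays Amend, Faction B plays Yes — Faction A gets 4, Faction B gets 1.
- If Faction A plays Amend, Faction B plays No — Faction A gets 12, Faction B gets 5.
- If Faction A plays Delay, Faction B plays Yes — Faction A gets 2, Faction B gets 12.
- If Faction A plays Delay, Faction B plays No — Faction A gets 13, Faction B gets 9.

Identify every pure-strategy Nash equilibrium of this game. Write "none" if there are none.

For each strategy profile, look for a profitable unilateral deviation.
(Amend, Yes): Faction B can switch to No (1 → 5). Not NE.
(Amend, No): Faction A can switch to Delay (12 → 13). Not NE.
(Delay, Yes): Faction A can switch to Amend (2 → 4). Not NE.
(Delay, No): Faction B can switch to Yes (9 → 12). Not NE.

There is no pure-strategy Nash equilibrium.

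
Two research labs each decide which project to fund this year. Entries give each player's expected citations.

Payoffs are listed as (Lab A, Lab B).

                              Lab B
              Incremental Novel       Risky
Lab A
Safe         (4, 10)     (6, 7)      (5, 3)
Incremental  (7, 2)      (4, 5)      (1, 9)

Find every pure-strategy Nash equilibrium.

(Safe, Incremental): Lab A can switch to Incremental (4 → 7). Not NE.
(Safe, Novel): Lab B can switch to Incremental (7 → 10). Not NE.
(Safe, Risky): Lab B can switch to Incremental (3 → 10). Not NE.
(Incremental, Incremental): Lab B can switch to Novel (2 → 5). Not NE.
(Incremental, Novel): Lab A can switch to Safe (4 → 6). Not NE.
(Incremental, Risky): Lab A can switch to Safe (1 → 5). Not NE.

none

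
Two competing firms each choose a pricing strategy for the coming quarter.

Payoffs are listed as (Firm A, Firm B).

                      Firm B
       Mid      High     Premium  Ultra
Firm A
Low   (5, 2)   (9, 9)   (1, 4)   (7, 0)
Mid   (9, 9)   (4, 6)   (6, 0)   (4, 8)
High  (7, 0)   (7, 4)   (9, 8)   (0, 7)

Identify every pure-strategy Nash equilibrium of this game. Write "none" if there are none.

The pure Nash equilibria are (Low, High) and (Mid, Mid) and (High, Premium).

Firm A against Mid: payoffs 5, 9, 7 → best response Mid.
Firm A against High: payoffs 9, 4, 7 → best response Low.
Firm A against Premium: payoffs 1, 6, 9 → best response High.
Firm A against Ultra: payoffs 7, 4, 0 → best response Low.
Firm B against Low: payoffs 2, 9, 4, 0 → best response High.
Firm B against Mid: payoffs 9, 6, 0, 8 → best response Mid.
Firm B against High: payoffs 0, 4, 8, 7 → best response Premium.
Mutual best responses: (Low, High); (Mid, Mid); (High, Premium).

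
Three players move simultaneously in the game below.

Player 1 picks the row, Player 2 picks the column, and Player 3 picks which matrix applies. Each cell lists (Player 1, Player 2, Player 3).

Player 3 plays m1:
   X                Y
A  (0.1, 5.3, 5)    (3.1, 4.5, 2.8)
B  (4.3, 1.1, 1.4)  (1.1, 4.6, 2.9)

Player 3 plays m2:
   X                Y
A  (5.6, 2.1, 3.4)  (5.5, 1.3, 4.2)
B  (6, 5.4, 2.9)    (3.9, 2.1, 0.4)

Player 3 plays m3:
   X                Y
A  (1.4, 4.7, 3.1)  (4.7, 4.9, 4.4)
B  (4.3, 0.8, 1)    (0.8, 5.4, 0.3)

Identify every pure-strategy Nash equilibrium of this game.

(A, X, m1): Player 1 can switch to B (0.1 → 4.3). Not NE.
(A, X, m2): Player 1 can switch to B (5.6 → 6). Not NE.
(A, X, m3): Player 1 can switch to B (1.4 → 4.3). Not NE.
(A, Y, m1): Player 2 can switch to X (4.5 → 5.3). Not NE.
(A, Y, m2): Player 2 can switch to X (1.3 → 2.1). Not NE.
(A, Y, m3): Player 1 gets 4.7, best alternative 0.8; Player 2 gets 4.9, best alternative 4.7; Player 3 gets 4.4, best alternative 4.2. No profitable deviation — NE.
(B, X, m1): Player 2 can switch to Y (1.1 → 4.6). Not NE.
(B, X, m2): Player 1 gets 6, best alternative 5.6; Player 2 gets 5.4, best alternative 2.1; Player 3 gets 2.9, best alternative 1.4. No profitable deviation — NE.
(B, X, m3): Player 2 can switch to Y (0.8 → 5.4). Not NE.
(B, Y, m1): Player 1 can switch to A (1.1 → 3.1). Not NE.
(B, Y, m2): Player 1 can switch to A (3.9 → 5.5). Not NE.
(B, Y, m3): Player 1 can switch to A (0.8 → 4.7). Not NE.

Pure-strategy Nash equilibria: (A, Y, m3); (B, X, m2)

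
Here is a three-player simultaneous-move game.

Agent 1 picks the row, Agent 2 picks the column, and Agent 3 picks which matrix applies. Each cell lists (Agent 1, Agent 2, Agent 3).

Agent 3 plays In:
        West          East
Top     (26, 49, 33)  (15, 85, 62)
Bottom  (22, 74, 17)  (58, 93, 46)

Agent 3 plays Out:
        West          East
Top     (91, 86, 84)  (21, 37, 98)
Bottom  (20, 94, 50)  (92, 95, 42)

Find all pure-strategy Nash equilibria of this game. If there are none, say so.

Pure-strategy Nash equilibria: (Top, West, Out), (Bottom, East, In)

(Top, West, In): Agent 2 can switch to East (49 → 85). Not NE.
(Top, West, Out): Agent 1 gets 91, best alternative 20; Agent 2 gets 86, best alternative 37; Agent 3 gets 84, best alternative 33. No profitable deviation — NE.
(Top, East, In): Agent 1 can switch to Bottom (15 → 58). Not NE.
(Top, East, Out): Agent 1 can switch to Bottom (21 → 92). Not NE.
(Bottom, West, In): Agent 1 can switch to Top (22 → 26). Not NE.
(Bottom, West, Out): Agent 1 can switch to Top (20 → 91). Not NE.
(Bottom, East, In): Agent 1 gets 58, best alternative 15; Agent 2 gets 93, best alternative 74; Agent 3 gets 46, best alternative 42. No profitable deviation — NE.
(Bottom, East, Out): Agent 3 can switch to In (42 → 46). Not NE.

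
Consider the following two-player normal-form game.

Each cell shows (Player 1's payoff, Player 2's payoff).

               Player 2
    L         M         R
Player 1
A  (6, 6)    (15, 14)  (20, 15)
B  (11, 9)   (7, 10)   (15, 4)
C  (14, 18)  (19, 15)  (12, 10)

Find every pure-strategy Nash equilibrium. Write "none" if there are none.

(A, R); (C, L)

Player 1 against L: payoffs 6, 11, 14 → best response C.
Player 1 against M: payoffs 15, 7, 19 → best response C.
Player 1 against R: payoffs 20, 15, 12 → best response A.
Player 2 against A: payoffs 6, 14, 15 → best response R.
Player 2 against B: payoffs 9, 10, 4 → best response M.
Player 2 against C: payoffs 18, 15, 10 → best response L.
Mutual best responses: (A, R); (C, L).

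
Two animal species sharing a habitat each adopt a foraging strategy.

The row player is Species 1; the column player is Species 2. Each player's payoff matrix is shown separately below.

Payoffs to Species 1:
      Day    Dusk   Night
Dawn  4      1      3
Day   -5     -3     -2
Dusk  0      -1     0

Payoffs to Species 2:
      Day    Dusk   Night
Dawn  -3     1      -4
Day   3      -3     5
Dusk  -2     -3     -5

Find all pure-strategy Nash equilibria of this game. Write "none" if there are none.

Species 1 against Day: payoffs 4, -5, 0 → best response Dawn.
Species 1 against Dusk: payoffs 1, -3, -1 → best response Dawn.
Species 1 against Night: payoffs 3, -2, 0 → best response Dawn.
Species 2 against Dawn: payoffs -3, 1, -4 → best response Dusk.
Species 2 against Day: payoffs 3, -3, 5 → best response Night.
Species 2 against Dusk: payoffs -2, -3, -5 → best response Day.
Mutual best responses: (Dawn, Dusk).

The unique pure-strategy Nash equilibrium is (Dawn, Dusk).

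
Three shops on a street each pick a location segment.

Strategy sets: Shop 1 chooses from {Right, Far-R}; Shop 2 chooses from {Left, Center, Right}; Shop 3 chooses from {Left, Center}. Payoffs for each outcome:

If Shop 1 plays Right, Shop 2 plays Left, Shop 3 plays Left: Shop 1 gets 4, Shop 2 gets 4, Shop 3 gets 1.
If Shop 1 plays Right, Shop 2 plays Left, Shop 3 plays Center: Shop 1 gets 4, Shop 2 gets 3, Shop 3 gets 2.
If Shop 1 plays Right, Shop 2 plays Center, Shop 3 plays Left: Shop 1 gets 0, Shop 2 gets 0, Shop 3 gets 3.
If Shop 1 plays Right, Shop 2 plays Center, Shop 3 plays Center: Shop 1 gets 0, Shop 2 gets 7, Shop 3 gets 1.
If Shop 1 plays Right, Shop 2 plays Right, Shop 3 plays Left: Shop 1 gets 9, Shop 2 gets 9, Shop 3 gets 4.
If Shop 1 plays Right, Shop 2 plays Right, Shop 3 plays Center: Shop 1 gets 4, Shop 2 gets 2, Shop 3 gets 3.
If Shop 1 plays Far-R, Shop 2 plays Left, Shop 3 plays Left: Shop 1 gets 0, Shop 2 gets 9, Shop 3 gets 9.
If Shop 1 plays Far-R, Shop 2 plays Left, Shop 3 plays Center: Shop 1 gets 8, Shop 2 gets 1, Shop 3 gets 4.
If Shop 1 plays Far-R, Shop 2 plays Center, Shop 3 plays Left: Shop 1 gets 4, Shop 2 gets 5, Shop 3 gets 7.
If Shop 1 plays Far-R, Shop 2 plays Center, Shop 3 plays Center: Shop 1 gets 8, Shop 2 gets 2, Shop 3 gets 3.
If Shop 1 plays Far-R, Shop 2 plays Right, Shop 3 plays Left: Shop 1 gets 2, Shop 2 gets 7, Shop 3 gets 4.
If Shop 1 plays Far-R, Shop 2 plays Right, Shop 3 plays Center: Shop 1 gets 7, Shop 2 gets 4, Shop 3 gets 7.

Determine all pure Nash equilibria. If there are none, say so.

For each strategy profile, look for a profitable unilateral deviation.
(Right, Left, Left): Shop 2 can switch to Right (4 → 9). Not NE.
(Right, Left, Center): Shop 1 can switch to Far-R (4 → 8). Not NE.
(Right, Center, Left): Shop 1 can switch to Far-R (0 → 4). Not NE.
(Right, Center, Center): Shop 1 can switch to Far-R (0 → 8). Not NE.
(Right, Right, Left): Shop 1 gets 9, best alternative 2; Shop 2 gets 9, best alternative 4; Shop 3 gets 4, best alternative 3. No profitable deviation — NE.
(Right, Right, Center): Shop 1 can switch to Far-R (4 → 7). Not NE.
(Far-R, Left, Left): Shop 1 can switch to Right (0 → 4). Not NE.
(Far-R, Left, Center): Shop 2 can switch to Center (1 → 2). Not NE.
(Far-R, Center, Left): Shop 2 can switch to Left (5 → 9). Not NE.
(Far-R, Center, Center): Shop 2 can switch to Right (2 → 4). Not NE.
(Far-R, Right, Left): Shop 1 can switch to Right (2 → 9). Not NE.
(Far-R, Right, Center): Shop 1 gets 7, best alternative 4; Shop 2 gets 4, best alternative 2; Shop 3 gets 7, best alternative 4. No profitable deviation — NE.

(Right, Right, Left) and (Far-R, Right, Center)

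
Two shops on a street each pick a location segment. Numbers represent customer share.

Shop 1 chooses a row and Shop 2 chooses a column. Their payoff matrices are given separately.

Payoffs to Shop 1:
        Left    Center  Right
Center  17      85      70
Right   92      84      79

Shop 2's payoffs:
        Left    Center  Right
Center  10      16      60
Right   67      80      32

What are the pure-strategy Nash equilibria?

There is no pure-strategy Nash equilibrium.

(Center, Left): Shop 1 can switch to Right (17 → 92). Not NE.
(Center, Center): Shop 2 can switch to Right (16 → 60). Not NE.
(Center, Right): Shop 1 can switch to Right (70 → 79). Not NE.
(Right, Left): Shop 2 can switch to Center (67 → 80). Not NE.
(Right, Center): Shop 1 can switch to Center (84 → 85). Not NE.
(Right, Right): Shop 2 can switch to Left (32 → 67). Not NE.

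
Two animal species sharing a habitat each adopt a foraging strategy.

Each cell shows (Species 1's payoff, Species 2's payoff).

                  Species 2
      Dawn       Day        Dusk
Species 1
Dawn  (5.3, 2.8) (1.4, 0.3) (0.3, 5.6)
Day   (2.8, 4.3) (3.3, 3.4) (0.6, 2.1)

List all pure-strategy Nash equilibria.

Mark each player's best response to every combination of opponents' strategies; a profile where every player is best-responding is a pure Nash equilibrium.
Species 1 against Dawn: payoffs 5.3, 2.8 → best response Dawn.
Species 1 against Day: payoffs 1.4, 3.3 → best response Day.
Species 1 against Dusk: payoffs 0.3, 0.6 → best response Day.
Species 2 against Dawn: payoffs 2.8, 0.3, 5.6 → best response Dusk.
Species 2 against Day: payoffs 4.3, 3.4, 2.1 → best response Dawn.
No profile is a mutual best response for all players.

none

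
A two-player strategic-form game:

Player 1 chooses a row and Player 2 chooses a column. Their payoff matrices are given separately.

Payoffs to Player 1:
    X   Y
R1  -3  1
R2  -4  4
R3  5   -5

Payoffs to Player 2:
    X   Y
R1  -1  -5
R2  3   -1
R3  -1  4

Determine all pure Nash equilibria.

none

Player 1 against X: payoffs -3, -4, 5 → best response R3.
Player 1 against Y: payoffs 1, 4, -5 → best response R2.
Player 2 against R1: payoffs -1, -5 → best response X.
Player 2 against R2: payoffs 3, -1 → best response X.
Player 2 against R3: payoffs -1, 4 → best response Y.
No profile is a mutual best response for all players.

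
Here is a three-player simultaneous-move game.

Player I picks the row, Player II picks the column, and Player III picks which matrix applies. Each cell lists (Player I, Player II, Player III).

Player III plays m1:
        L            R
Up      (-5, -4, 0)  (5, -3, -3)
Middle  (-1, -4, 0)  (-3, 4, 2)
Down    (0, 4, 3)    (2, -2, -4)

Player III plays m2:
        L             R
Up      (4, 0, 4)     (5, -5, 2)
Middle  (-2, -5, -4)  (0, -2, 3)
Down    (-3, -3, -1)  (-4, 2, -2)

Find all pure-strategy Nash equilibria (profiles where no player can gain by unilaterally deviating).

The pure Nash equilibria are (Up, L, m2), (Down, L, m1).

For each player, find the best response to each opponent profile; mutual best responses are the pure NE.
Player I against (L, m1): payoffs -5, -1, 0 → best response Down.
Player I against (L, m2): payoffs 4, -2, -3 → best response Up.
Player I against (R, m1): payoffs 5, -3, 2 → best response Up.
Player I against (R, m2): payoffs 5, 0, -4 → best response Up.
Player II against (Up, m1): payoffs -4, -3 → best response R.
Player II against (Up, m2): payoffs 0, -5 → best response L.
Player II against (Middle, m1): payoffs -4, 4 → best response R.
Player II against (Middle, m2): payoffs -5, -2 → best response R.
Player II against (Down, m1): payoffs 4, -2 → best response L.
Player II against (Down, m2): payoffs -3, 2 → best response R.
Player III against (Up, L): payoffs 0, 4 → best response m2.
Player III against (Up, R): payoffs -3, 2 → best response m2.
Player III against (Middle, L): payoffs 0, -4 → best response m1.
Player III against (Middle, R): payoffs 2, 3 → best response m2.
Player III against (Down, L): payoffs 3, -1 → best response m1.
Player III against (Down, R): payoffs -4, -2 → best response m2.
Mutual best responses: (Up, L, m2); (Down, L, m1).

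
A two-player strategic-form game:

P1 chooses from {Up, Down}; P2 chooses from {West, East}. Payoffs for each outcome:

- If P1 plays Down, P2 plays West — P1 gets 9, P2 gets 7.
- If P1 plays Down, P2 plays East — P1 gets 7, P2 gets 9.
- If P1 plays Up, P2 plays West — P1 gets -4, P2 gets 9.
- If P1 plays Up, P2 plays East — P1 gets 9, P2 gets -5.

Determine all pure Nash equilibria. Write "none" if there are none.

No pure-strategy Nash equilibrium.

P1 against West: payoffs -4, 9 → best response Down.
P1 against East: payoffs 9, 7 → best response Up.
P2 against Up: payoffs 9, -5 → best response West.
P2 against Down: payoffs 7, 9 → best response East.
No profile is a mutual best response for all players.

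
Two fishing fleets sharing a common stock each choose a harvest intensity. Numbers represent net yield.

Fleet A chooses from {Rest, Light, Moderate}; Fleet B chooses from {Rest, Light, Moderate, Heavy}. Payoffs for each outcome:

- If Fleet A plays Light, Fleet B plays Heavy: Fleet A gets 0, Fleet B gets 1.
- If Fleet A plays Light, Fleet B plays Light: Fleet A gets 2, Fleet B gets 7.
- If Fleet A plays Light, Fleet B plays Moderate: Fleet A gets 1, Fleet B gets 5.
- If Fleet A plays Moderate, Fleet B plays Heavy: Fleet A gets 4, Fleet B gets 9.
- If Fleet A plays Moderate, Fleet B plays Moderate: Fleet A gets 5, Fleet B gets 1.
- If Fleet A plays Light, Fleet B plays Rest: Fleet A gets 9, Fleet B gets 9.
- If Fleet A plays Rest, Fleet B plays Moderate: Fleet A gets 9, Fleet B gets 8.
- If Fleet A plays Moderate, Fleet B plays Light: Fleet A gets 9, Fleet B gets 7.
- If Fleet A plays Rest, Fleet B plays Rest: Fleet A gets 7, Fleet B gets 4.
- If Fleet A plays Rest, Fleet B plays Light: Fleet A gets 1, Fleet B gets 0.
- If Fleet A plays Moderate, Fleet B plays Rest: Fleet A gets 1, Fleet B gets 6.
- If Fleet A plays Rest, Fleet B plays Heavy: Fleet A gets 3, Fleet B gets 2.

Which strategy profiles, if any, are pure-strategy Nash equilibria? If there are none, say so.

(Rest, Moderate), (Light, Rest), (Moderate, Heavy)

Fleet A against Rest: payoffs 7, 9, 1 → best response Light.
Fleet A against Light: payoffs 1, 2, 9 → best response Moderate.
Fleet A against Moderate: payoffs 9, 1, 5 → best response Rest.
Fleet A against Heavy: payoffs 3, 0, 4 → best response Moderate.
Fleet B against Rest: payoffs 4, 0, 8, 2 → best response Moderate.
Fleet B against Light: payoffs 9, 7, 5, 1 → best response Rest.
Fleet B against Moderate: payoffs 6, 7, 1, 9 → best response Heavy.
Mutual best responses: (Rest, Moderate); (Light, Rest); (Moderate, Heavy).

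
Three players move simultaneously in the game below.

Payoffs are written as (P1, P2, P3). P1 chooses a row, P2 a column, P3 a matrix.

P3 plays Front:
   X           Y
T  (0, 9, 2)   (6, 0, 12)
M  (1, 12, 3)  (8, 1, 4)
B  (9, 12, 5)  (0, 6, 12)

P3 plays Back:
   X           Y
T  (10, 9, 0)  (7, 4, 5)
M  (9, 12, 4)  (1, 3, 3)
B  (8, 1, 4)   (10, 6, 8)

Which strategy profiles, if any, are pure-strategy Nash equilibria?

The unique pure-strategy Nash equilibrium is (B, X, Front).

P1 against (X, Front): payoffs 0, 1, 9 → best response B.
P1 against (X, Back): payoffs 10, 9, 8 → best response T.
P1 against (Y, Front): payoffs 6, 8, 0 → best response M.
P1 against (Y, Back): payoffs 7, 1, 10 → best response B.
P2 against (T, Front): payoffs 9, 0 → best response X.
P2 against (T, Back): payoffs 9, 4 → best response X.
P2 against (M, Front): payoffs 12, 1 → best response X.
P2 against (M, Back): payoffs 12, 3 → best response X.
P2 against (B, Front): payoffs 12, 6 → best response X.
P2 against (B, Back): payoffs 1, 6 → best response Y.
P3 against (T, X): payoffs 2, 0 → best response Front.
P3 against (T, Y): payoffs 12, 5 → best response Front.
P3 against (M, X): payoffs 3, 4 → best response Back.
P3 against (M, Y): payoffs 4, 3 → best response Front.
P3 against (B, X): payoffs 5, 4 → best response Front.
P3 against (B, Y): payoffs 12, 8 → best response Front.
Mutual best responses: (B, X, Front).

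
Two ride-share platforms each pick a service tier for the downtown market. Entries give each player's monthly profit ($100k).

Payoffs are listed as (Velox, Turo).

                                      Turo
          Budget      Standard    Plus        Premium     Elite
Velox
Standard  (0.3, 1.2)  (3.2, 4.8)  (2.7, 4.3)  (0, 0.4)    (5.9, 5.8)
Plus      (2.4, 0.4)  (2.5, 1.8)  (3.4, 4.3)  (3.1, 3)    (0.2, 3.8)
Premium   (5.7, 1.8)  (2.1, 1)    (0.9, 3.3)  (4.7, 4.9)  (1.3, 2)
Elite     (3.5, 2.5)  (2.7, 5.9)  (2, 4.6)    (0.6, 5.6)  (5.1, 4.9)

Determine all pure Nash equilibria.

Check each profile: it is a Nash equilibrium iff no player can strictly gain by switching unilaterally.
(Standard, Budget): Velox can switch to Plus (0.3 → 2.4). Not NE.
(Standard, Standard): Turo can switch to Elite (4.8 → 5.8). Not NE.
(Standard, Plus): Velox can switch to Plus (2.7 → 3.4). Not NE.
(Standard, Premium): Velox can switch to Plus (0 → 3.1). Not NE.
(Standard, Elite): Velox gets 5.9, best alternative 5.1; Turo gets 5.8, best alternative 4.8. No profitable deviation — NE.
(Plus, Budget): Velox can switch to Premium (2.4 → 5.7). Not NE.
(Plus, Standard): Velox can switch to Standard (2.5 → 3.2). Not NE.
(Plus, Plus): Velox gets 3.4, best alternative 2.7; Turo gets 4.3, best alternative 3.8. No profitable deviation — NE.
(Plus, Premium): Velox can switch to Premium (3.1 → 4.7). Not NE.
(Plus, Elite): Velox can switch to Standard (0.2 → 5.9). Not NE.
(Premium, Premium): Velox gets 4.7, best alternative 3.1; Turo gets 4.9, best alternative 3.3. No profitable deviation — NE.
(The remaining 9 profiles each have a profitable deviation by the same check.)

(Standard, Elite) and (Plus, Plus) and (Premium, Premium)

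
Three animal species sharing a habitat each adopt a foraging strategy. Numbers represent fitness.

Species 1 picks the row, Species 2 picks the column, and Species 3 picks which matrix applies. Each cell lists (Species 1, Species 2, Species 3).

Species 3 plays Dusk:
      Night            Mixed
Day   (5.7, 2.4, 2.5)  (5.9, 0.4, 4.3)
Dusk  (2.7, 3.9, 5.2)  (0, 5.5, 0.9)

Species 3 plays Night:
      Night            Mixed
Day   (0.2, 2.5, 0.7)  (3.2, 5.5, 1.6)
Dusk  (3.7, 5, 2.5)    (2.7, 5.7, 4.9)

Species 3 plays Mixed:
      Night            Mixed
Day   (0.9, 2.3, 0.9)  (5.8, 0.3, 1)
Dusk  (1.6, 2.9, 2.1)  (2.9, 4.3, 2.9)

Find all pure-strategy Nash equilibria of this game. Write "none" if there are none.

(Day, Night, Dusk)

Mark each player's best response to every combination of opponents' strategies; a profile where every player is best-responding is a pure Nash equilibrium.
Species 1 against (Night, Dusk): payoffs 5.7, 2.7 → best response Day.
Species 1 against (Night, Night): payoffs 0.2, 3.7 → best response Dusk.
Species 1 against (Night, Mixed): payoffs 0.9, 1.6 → best response Dusk.
Species 1 against (Mixed, Dusk): payoffs 5.9, 0 → best response Day.
Species 1 against (Mixed, Night): payoffs 3.2, 2.7 → best response Day.
Species 1 against (Mixed, Mixed): payoffs 5.8, 2.9 → best response Day.
Species 2 against (Day, Dusk): payoffs 2.4, 0.4 → best response Night.
Species 2 against (Day, Night): payoffs 2.5, 5.5 → best response Mixed.
Species 2 against (Day, Mixed): payoffs 2.3, 0.3 → best response Night.
Species 2 against (Dusk, Dusk): payoffs 3.9, 5.5 → best response Mixed.
Species 2 against (Dusk, Night): payoffs 5, 5.7 → best response Mixed.
Species 2 against (Dusk, Mixed): payoffs 2.9, 4.3 → best response Mixed.
Species 3 against (Day, Night): payoffs 2.5, 0.7, 0.9 → best response Dusk.
Species 3 against (Day, Mixed): payoffs 4.3, 1.6, 1 → best response Dusk.
Species 3 against (Dusk, Night): payoffs 5.2, 2.5, 2.1 → best response Dusk.
Species 3 against (Dusk, Mixed): payoffs 0.9, 4.9, 2.9 → best response Night.
Mutual best responses: (Day, Night, Dusk).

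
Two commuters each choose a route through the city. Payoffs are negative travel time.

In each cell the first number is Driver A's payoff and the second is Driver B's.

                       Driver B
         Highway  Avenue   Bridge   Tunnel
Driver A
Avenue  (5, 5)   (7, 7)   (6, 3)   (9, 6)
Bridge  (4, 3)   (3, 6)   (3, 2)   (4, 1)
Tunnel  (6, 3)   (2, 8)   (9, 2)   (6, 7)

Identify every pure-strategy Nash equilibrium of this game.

Driver A against Highway: payoffs 5, 4, 6 → best response Tunnel.
Driver A against Avenue: payoffs 7, 3, 2 → best response Avenue.
Driver A against Bridge: payoffs 6, 3, 9 → best response Tunnel.
Driver A against Tunnel: payoffs 9, 4, 6 → best response Avenue.
Driver B against Avenue: payoffs 5, 7, 3, 6 → best response Avenue.
Driver B against Bridge: payoffs 3, 6, 2, 1 → best response Avenue.
Driver B against Tunnel: payoffs 3, 8, 2, 7 → best response Avenue.
Mutual best responses: (Avenue, Avenue).

(Avenue, Avenue)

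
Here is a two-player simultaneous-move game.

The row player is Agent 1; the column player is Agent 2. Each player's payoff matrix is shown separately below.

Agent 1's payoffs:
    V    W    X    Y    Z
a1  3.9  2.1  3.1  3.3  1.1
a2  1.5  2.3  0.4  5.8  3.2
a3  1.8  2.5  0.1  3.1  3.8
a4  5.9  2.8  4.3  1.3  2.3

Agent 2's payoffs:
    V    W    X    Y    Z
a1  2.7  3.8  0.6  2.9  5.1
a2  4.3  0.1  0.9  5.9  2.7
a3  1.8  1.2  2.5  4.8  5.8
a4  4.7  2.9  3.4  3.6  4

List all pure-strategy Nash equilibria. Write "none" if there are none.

For each player, find the best response to each opponent profile; mutual best responses are the pure NE.
Agent 1 against V: payoffs 3.9, 1.5, 1.8, 5.9 → best response a4.
Agent 1 against W: payoffs 2.1, 2.3, 2.5, 2.8 → best response a4.
Agent 1 against X: payoffs 3.1, 0.4, 0.1, 4.3 → best response a4.
Agent 1 against Y: payoffs 3.3, 5.8, 3.1, 1.3 → best response a2.
Agent 1 against Z: payoffs 1.1, 3.2, 3.8, 2.3 → best response a3.
Agent 2 against a1: payoffs 2.7, 3.8, 0.6, 2.9, 5.1 → best response Z.
Agent 2 against a2: payoffs 4.3, 0.1, 0.9, 5.9, 2.7 → best response Y.
Agent 2 against a3: payoffs 1.8, 1.2, 2.5, 4.8, 5.8 → best response Z.
Agent 2 against a4: payoffs 4.7, 2.9, 3.4, 3.6, 4 → best response V.
Mutual best responses: (a2, Y); (a3, Z); (a4, V).

(a2, Y) and (a3, Z) and (a4, V)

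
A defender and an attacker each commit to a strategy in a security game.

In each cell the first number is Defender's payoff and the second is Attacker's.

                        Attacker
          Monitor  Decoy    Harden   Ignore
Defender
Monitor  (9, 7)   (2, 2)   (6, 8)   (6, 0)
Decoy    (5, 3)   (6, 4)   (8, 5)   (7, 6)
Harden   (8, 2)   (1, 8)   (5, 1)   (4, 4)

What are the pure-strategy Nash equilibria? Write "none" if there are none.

The unique pure-strategy Nash equilibrium is (Decoy, Ignore).

(Monitor, Monitor): Attacker can switch to Harden (7 → 8). Not NE.
(Monitor, Decoy): Defender can switch to Decoy (2 → 6). Not NE.
(Monitor, Harden): Defender can switch to Decoy (6 → 8). Not NE.
(Monitor, Ignore): Defender can switch to Decoy (6 → 7). Not NE.
(Decoy, Monitor): Defender can switch to Monitor (5 → 9). Not NE.
(Decoy, Decoy): Attacker can switch to Harden (4 → 5). Not NE.
(Decoy, Harden): Attacker can switch to Ignore (5 → 6). Not NE.
(Decoy, Ignore): Defender gets 7, best alternative 6; Attacker gets 6, best alternative 5. No profitable deviation — NE.
(Harden, Monitor): Defender can switch to Monitor (8 → 9). Not NE.
(The remaining 3 profiles each have a profitable deviation by the same check.)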